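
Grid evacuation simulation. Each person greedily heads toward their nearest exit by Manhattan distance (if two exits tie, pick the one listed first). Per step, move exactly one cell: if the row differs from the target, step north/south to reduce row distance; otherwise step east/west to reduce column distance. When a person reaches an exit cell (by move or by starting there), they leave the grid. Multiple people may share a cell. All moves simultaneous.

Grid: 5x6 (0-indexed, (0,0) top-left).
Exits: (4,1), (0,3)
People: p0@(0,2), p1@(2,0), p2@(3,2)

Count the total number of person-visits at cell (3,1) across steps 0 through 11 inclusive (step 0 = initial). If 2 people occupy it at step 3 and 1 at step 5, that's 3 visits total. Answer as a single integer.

Answer: 0

Derivation:
Step 0: p0@(0,2) p1@(2,0) p2@(3,2) -> at (3,1): 0 [-], cum=0
Step 1: p0@ESC p1@(3,0) p2@(4,2) -> at (3,1): 0 [-], cum=0
Step 2: p0@ESC p1@(4,0) p2@ESC -> at (3,1): 0 [-], cum=0
Step 3: p0@ESC p1@ESC p2@ESC -> at (3,1): 0 [-], cum=0
Total visits = 0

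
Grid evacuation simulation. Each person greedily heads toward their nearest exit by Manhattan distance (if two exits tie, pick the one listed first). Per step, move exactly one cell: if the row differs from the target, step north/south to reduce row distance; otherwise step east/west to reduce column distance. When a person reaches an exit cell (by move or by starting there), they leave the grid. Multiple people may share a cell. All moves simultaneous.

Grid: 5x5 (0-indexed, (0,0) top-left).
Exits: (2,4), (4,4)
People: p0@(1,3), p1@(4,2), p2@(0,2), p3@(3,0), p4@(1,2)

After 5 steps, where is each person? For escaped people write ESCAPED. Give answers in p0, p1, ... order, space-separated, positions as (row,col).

Step 1: p0:(1,3)->(2,3) | p1:(4,2)->(4,3) | p2:(0,2)->(1,2) | p3:(3,0)->(2,0) | p4:(1,2)->(2,2)
Step 2: p0:(2,3)->(2,4)->EXIT | p1:(4,3)->(4,4)->EXIT | p2:(1,2)->(2,2) | p3:(2,0)->(2,1) | p4:(2,2)->(2,3)
Step 3: p0:escaped | p1:escaped | p2:(2,2)->(2,3) | p3:(2,1)->(2,2) | p4:(2,3)->(2,4)->EXIT
Step 4: p0:escaped | p1:escaped | p2:(2,3)->(2,4)->EXIT | p3:(2,2)->(2,3) | p4:escaped
Step 5: p0:escaped | p1:escaped | p2:escaped | p3:(2,3)->(2,4)->EXIT | p4:escaped

ESCAPED ESCAPED ESCAPED ESCAPED ESCAPED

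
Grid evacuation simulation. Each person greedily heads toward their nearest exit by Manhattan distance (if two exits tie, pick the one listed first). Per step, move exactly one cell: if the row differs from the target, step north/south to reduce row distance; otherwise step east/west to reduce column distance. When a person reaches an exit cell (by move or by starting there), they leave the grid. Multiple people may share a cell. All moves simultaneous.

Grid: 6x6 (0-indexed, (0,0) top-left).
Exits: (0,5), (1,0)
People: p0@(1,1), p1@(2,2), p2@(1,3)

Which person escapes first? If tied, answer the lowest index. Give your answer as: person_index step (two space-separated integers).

Answer: 0 1

Derivation:
Step 1: p0:(1,1)->(1,0)->EXIT | p1:(2,2)->(1,2) | p2:(1,3)->(0,3)
Step 2: p0:escaped | p1:(1,2)->(1,1) | p2:(0,3)->(0,4)
Step 3: p0:escaped | p1:(1,1)->(1,0)->EXIT | p2:(0,4)->(0,5)->EXIT
Exit steps: [1, 3, 3]
First to escape: p0 at step 1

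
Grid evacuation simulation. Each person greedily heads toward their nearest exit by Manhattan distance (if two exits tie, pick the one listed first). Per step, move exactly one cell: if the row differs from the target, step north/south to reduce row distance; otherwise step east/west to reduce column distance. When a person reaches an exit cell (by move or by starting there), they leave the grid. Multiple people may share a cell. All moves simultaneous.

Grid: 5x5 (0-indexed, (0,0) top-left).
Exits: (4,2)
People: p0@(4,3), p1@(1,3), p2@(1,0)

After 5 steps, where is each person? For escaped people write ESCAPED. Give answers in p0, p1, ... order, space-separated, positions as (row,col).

Step 1: p0:(4,3)->(4,2)->EXIT | p1:(1,3)->(2,3) | p2:(1,0)->(2,0)
Step 2: p0:escaped | p1:(2,3)->(3,3) | p2:(2,0)->(3,0)
Step 3: p0:escaped | p1:(3,3)->(4,3) | p2:(3,0)->(4,0)
Step 4: p0:escaped | p1:(4,3)->(4,2)->EXIT | p2:(4,0)->(4,1)
Step 5: p0:escaped | p1:escaped | p2:(4,1)->(4,2)->EXIT

ESCAPED ESCAPED ESCAPED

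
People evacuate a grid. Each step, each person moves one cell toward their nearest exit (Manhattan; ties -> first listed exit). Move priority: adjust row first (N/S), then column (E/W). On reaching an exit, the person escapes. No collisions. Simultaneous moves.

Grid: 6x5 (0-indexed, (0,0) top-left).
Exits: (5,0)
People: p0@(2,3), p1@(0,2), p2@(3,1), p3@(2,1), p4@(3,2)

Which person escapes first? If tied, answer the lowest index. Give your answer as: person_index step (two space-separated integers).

Step 1: p0:(2,3)->(3,3) | p1:(0,2)->(1,2) | p2:(3,1)->(4,1) | p3:(2,1)->(3,1) | p4:(3,2)->(4,2)
Step 2: p0:(3,3)->(4,3) | p1:(1,2)->(2,2) | p2:(4,1)->(5,1) | p3:(3,1)->(4,1) | p4:(4,2)->(5,2)
Step 3: p0:(4,3)->(5,3) | p1:(2,2)->(3,2) | p2:(5,1)->(5,0)->EXIT | p3:(4,1)->(5,1) | p4:(5,2)->(5,1)
Step 4: p0:(5,3)->(5,2) | p1:(3,2)->(4,2) | p2:escaped | p3:(5,1)->(5,0)->EXIT | p4:(5,1)->(5,0)->EXIT
Step 5: p0:(5,2)->(5,1) | p1:(4,2)->(5,2) | p2:escaped | p3:escaped | p4:escaped
Step 6: p0:(5,1)->(5,0)->EXIT | p1:(5,2)->(5,1) | p2:escaped | p3:escaped | p4:escaped
Step 7: p0:escaped | p1:(5,1)->(5,0)->EXIT | p2:escaped | p3:escaped | p4:escaped
Exit steps: [6, 7, 3, 4, 4]
First to escape: p2 at step 3

Answer: 2 3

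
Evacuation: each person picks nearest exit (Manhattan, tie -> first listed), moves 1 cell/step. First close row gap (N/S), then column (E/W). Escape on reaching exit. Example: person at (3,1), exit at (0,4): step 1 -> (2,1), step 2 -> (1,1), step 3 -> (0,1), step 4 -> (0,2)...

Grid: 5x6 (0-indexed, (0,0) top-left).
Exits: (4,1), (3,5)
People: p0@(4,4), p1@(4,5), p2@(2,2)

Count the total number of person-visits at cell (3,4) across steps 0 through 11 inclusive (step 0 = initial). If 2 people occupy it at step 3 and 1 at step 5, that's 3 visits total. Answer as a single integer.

Step 0: p0@(4,4) p1@(4,5) p2@(2,2) -> at (3,4): 0 [-], cum=0
Step 1: p0@(3,4) p1@ESC p2@(3,2) -> at (3,4): 1 [p0], cum=1
Step 2: p0@ESC p1@ESC p2@(4,2) -> at (3,4): 0 [-], cum=1
Step 3: p0@ESC p1@ESC p2@ESC -> at (3,4): 0 [-], cum=1
Total visits = 1

Answer: 1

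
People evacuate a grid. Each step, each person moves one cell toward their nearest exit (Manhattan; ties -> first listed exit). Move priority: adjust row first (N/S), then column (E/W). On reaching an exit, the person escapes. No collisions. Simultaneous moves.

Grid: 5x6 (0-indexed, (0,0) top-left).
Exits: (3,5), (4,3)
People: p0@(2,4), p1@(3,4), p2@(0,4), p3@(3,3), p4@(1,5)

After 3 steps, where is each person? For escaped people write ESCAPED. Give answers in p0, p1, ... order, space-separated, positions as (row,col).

Step 1: p0:(2,4)->(3,4) | p1:(3,4)->(3,5)->EXIT | p2:(0,4)->(1,4) | p3:(3,3)->(4,3)->EXIT | p4:(1,5)->(2,5)
Step 2: p0:(3,4)->(3,5)->EXIT | p1:escaped | p2:(1,4)->(2,4) | p3:escaped | p4:(2,5)->(3,5)->EXIT
Step 3: p0:escaped | p1:escaped | p2:(2,4)->(3,4) | p3:escaped | p4:escaped

ESCAPED ESCAPED (3,4) ESCAPED ESCAPED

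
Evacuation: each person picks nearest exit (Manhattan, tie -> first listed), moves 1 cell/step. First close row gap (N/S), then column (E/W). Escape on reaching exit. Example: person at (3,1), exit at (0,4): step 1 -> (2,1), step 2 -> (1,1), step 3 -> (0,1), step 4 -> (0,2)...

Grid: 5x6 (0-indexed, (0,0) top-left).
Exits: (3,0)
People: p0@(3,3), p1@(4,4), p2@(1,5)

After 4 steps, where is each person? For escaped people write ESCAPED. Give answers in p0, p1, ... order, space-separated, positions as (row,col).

Step 1: p0:(3,3)->(3,2) | p1:(4,4)->(3,4) | p2:(1,5)->(2,5)
Step 2: p0:(3,2)->(3,1) | p1:(3,4)->(3,3) | p2:(2,5)->(3,5)
Step 3: p0:(3,1)->(3,0)->EXIT | p1:(3,3)->(3,2) | p2:(3,5)->(3,4)
Step 4: p0:escaped | p1:(3,2)->(3,1) | p2:(3,4)->(3,3)

ESCAPED (3,1) (3,3)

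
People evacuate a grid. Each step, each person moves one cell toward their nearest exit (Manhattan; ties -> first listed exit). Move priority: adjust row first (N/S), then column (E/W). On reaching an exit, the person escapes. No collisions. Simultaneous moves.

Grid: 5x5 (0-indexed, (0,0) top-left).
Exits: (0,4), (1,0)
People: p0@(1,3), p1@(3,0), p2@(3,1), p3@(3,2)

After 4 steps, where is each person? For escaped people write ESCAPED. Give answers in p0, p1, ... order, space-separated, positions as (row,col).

Step 1: p0:(1,3)->(0,3) | p1:(3,0)->(2,0) | p2:(3,1)->(2,1) | p3:(3,2)->(2,2)
Step 2: p0:(0,3)->(0,4)->EXIT | p1:(2,0)->(1,0)->EXIT | p2:(2,1)->(1,1) | p3:(2,2)->(1,2)
Step 3: p0:escaped | p1:escaped | p2:(1,1)->(1,0)->EXIT | p3:(1,2)->(1,1)
Step 4: p0:escaped | p1:escaped | p2:escaped | p3:(1,1)->(1,0)->EXIT

ESCAPED ESCAPED ESCAPED ESCAPED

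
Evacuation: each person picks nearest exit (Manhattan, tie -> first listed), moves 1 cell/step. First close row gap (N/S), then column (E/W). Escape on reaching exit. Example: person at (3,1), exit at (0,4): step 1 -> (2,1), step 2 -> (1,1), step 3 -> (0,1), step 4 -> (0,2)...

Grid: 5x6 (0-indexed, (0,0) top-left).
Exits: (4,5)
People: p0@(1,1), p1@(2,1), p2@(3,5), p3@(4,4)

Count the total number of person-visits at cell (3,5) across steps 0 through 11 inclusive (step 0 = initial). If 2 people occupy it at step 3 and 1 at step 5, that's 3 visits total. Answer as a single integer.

Answer: 1

Derivation:
Step 0: p0@(1,1) p1@(2,1) p2@(3,5) p3@(4,4) -> at (3,5): 1 [p2], cum=1
Step 1: p0@(2,1) p1@(3,1) p2@ESC p3@ESC -> at (3,5): 0 [-], cum=1
Step 2: p0@(3,1) p1@(4,1) p2@ESC p3@ESC -> at (3,5): 0 [-], cum=1
Step 3: p0@(4,1) p1@(4,2) p2@ESC p3@ESC -> at (3,5): 0 [-], cum=1
Step 4: p0@(4,2) p1@(4,3) p2@ESC p3@ESC -> at (3,5): 0 [-], cum=1
Step 5: p0@(4,3) p1@(4,4) p2@ESC p3@ESC -> at (3,5): 0 [-], cum=1
Step 6: p0@(4,4) p1@ESC p2@ESC p3@ESC -> at (3,5): 0 [-], cum=1
Step 7: p0@ESC p1@ESC p2@ESC p3@ESC -> at (3,5): 0 [-], cum=1
Total visits = 1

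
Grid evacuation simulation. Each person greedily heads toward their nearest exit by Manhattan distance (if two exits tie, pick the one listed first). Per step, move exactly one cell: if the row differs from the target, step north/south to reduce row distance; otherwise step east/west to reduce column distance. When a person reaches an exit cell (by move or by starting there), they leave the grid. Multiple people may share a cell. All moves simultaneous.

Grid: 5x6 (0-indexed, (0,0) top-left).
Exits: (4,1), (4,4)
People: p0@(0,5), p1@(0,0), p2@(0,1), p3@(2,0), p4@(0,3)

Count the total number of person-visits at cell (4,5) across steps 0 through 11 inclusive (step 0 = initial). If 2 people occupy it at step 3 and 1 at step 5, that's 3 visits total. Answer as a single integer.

Answer: 1

Derivation:
Step 0: p0@(0,5) p1@(0,0) p2@(0,1) p3@(2,0) p4@(0,3) -> at (4,5): 0 [-], cum=0
Step 1: p0@(1,5) p1@(1,0) p2@(1,1) p3@(3,0) p4@(1,3) -> at (4,5): 0 [-], cum=0
Step 2: p0@(2,5) p1@(2,0) p2@(2,1) p3@(4,0) p4@(2,3) -> at (4,5): 0 [-], cum=0
Step 3: p0@(3,5) p1@(3,0) p2@(3,1) p3@ESC p4@(3,3) -> at (4,5): 0 [-], cum=0
Step 4: p0@(4,5) p1@(4,0) p2@ESC p3@ESC p4@(4,3) -> at (4,5): 1 [p0], cum=1
Step 5: p0@ESC p1@ESC p2@ESC p3@ESC p4@ESC -> at (4,5): 0 [-], cum=1
Total visits = 1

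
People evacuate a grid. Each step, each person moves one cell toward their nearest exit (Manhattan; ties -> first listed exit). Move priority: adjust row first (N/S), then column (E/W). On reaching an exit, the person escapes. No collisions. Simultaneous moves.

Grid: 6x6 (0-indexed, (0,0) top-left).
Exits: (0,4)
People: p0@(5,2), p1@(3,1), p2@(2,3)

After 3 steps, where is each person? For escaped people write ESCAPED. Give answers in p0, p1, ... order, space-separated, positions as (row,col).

Step 1: p0:(5,2)->(4,2) | p1:(3,1)->(2,1) | p2:(2,3)->(1,3)
Step 2: p0:(4,2)->(3,2) | p1:(2,1)->(1,1) | p2:(1,3)->(0,3)
Step 3: p0:(3,2)->(2,2) | p1:(1,1)->(0,1) | p2:(0,3)->(0,4)->EXIT

(2,2) (0,1) ESCAPED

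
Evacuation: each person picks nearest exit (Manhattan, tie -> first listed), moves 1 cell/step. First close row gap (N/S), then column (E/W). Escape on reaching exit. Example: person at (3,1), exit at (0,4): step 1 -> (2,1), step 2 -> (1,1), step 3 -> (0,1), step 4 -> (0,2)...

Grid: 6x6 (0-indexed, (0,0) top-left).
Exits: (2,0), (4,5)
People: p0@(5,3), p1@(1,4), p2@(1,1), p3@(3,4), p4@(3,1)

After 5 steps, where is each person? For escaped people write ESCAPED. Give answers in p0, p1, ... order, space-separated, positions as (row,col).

Step 1: p0:(5,3)->(4,3) | p1:(1,4)->(2,4) | p2:(1,1)->(2,1) | p3:(3,4)->(4,4) | p4:(3,1)->(2,1)
Step 2: p0:(4,3)->(4,4) | p1:(2,4)->(3,4) | p2:(2,1)->(2,0)->EXIT | p3:(4,4)->(4,5)->EXIT | p4:(2,1)->(2,0)->EXIT
Step 3: p0:(4,4)->(4,5)->EXIT | p1:(3,4)->(4,4) | p2:escaped | p3:escaped | p4:escaped
Step 4: p0:escaped | p1:(4,4)->(4,5)->EXIT | p2:escaped | p3:escaped | p4:escaped

ESCAPED ESCAPED ESCAPED ESCAPED ESCAPED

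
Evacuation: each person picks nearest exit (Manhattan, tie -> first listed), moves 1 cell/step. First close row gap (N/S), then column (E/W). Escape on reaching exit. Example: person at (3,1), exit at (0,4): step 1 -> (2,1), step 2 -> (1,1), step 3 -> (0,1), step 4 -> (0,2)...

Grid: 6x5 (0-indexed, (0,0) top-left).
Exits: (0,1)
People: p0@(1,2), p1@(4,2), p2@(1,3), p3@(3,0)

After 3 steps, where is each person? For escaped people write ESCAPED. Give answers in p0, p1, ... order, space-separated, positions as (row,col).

Step 1: p0:(1,2)->(0,2) | p1:(4,2)->(3,2) | p2:(1,3)->(0,3) | p3:(3,0)->(2,0)
Step 2: p0:(0,2)->(0,1)->EXIT | p1:(3,2)->(2,2) | p2:(0,3)->(0,2) | p3:(2,0)->(1,0)
Step 3: p0:escaped | p1:(2,2)->(1,2) | p2:(0,2)->(0,1)->EXIT | p3:(1,0)->(0,0)

ESCAPED (1,2) ESCAPED (0,0)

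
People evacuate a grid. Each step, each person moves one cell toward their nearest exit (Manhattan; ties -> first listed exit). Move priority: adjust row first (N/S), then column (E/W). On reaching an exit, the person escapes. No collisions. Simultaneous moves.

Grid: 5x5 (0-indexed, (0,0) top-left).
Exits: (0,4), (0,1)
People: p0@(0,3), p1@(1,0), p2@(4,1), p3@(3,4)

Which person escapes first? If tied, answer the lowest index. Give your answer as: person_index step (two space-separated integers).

Answer: 0 1

Derivation:
Step 1: p0:(0,3)->(0,4)->EXIT | p1:(1,0)->(0,0) | p2:(4,1)->(3,1) | p3:(3,4)->(2,4)
Step 2: p0:escaped | p1:(0,0)->(0,1)->EXIT | p2:(3,1)->(2,1) | p3:(2,4)->(1,4)
Step 3: p0:escaped | p1:escaped | p2:(2,1)->(1,1) | p3:(1,4)->(0,4)->EXIT
Step 4: p0:escaped | p1:escaped | p2:(1,1)->(0,1)->EXIT | p3:escaped
Exit steps: [1, 2, 4, 3]
First to escape: p0 at step 1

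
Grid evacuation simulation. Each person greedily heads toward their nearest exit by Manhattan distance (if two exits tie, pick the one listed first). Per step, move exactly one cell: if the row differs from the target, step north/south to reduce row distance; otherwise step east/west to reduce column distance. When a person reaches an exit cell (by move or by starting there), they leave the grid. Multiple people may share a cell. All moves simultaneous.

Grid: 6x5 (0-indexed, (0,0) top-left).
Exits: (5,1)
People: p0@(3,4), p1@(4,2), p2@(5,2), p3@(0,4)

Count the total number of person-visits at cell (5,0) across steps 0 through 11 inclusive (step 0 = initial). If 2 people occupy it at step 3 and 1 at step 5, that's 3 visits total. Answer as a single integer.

Step 0: p0@(3,4) p1@(4,2) p2@(5,2) p3@(0,4) -> at (5,0): 0 [-], cum=0
Step 1: p0@(4,4) p1@(5,2) p2@ESC p3@(1,4) -> at (5,0): 0 [-], cum=0
Step 2: p0@(5,4) p1@ESC p2@ESC p3@(2,4) -> at (5,0): 0 [-], cum=0
Step 3: p0@(5,3) p1@ESC p2@ESC p3@(3,4) -> at (5,0): 0 [-], cum=0
Step 4: p0@(5,2) p1@ESC p2@ESC p3@(4,4) -> at (5,0): 0 [-], cum=0
Step 5: p0@ESC p1@ESC p2@ESC p3@(5,4) -> at (5,0): 0 [-], cum=0
Step 6: p0@ESC p1@ESC p2@ESC p3@(5,3) -> at (5,0): 0 [-], cum=0
Step 7: p0@ESC p1@ESC p2@ESC p3@(5,2) -> at (5,0): 0 [-], cum=0
Step 8: p0@ESC p1@ESC p2@ESC p3@ESC -> at (5,0): 0 [-], cum=0
Total visits = 0

Answer: 0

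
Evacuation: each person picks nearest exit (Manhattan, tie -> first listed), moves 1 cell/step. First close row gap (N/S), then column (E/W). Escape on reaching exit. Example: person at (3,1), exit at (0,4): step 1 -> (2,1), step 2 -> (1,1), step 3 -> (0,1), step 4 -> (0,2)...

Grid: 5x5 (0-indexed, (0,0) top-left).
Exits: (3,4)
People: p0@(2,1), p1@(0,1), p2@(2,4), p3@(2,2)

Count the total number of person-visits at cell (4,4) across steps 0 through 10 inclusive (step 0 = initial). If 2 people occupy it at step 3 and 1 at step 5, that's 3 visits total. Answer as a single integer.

Step 0: p0@(2,1) p1@(0,1) p2@(2,4) p3@(2,2) -> at (4,4): 0 [-], cum=0
Step 1: p0@(3,1) p1@(1,1) p2@ESC p3@(3,2) -> at (4,4): 0 [-], cum=0
Step 2: p0@(3,2) p1@(2,1) p2@ESC p3@(3,3) -> at (4,4): 0 [-], cum=0
Step 3: p0@(3,3) p1@(3,1) p2@ESC p3@ESC -> at (4,4): 0 [-], cum=0
Step 4: p0@ESC p1@(3,2) p2@ESC p3@ESC -> at (4,4): 0 [-], cum=0
Step 5: p0@ESC p1@(3,3) p2@ESC p3@ESC -> at (4,4): 0 [-], cum=0
Step 6: p0@ESC p1@ESC p2@ESC p3@ESC -> at (4,4): 0 [-], cum=0
Total visits = 0

Answer: 0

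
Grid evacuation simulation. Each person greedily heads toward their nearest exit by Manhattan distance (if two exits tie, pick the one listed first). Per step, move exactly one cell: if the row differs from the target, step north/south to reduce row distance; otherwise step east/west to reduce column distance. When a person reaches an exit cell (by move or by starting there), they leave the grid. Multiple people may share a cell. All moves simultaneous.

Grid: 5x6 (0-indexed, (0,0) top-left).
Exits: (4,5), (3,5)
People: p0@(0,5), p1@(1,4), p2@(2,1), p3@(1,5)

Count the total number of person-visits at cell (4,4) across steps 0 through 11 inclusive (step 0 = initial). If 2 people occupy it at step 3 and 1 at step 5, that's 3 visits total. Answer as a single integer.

Answer: 0

Derivation:
Step 0: p0@(0,5) p1@(1,4) p2@(2,1) p3@(1,5) -> at (4,4): 0 [-], cum=0
Step 1: p0@(1,5) p1@(2,4) p2@(3,1) p3@(2,5) -> at (4,4): 0 [-], cum=0
Step 2: p0@(2,5) p1@(3,4) p2@(3,2) p3@ESC -> at (4,4): 0 [-], cum=0
Step 3: p0@ESC p1@ESC p2@(3,3) p3@ESC -> at (4,4): 0 [-], cum=0
Step 4: p0@ESC p1@ESC p2@(3,4) p3@ESC -> at (4,4): 0 [-], cum=0
Step 5: p0@ESC p1@ESC p2@ESC p3@ESC -> at (4,4): 0 [-], cum=0
Total visits = 0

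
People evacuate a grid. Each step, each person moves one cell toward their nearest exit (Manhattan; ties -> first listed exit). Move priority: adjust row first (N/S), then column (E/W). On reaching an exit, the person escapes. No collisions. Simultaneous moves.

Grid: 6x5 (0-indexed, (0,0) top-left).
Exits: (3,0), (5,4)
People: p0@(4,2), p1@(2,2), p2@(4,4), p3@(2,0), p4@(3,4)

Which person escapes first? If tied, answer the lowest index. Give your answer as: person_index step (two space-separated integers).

Step 1: p0:(4,2)->(3,2) | p1:(2,2)->(3,2) | p2:(4,4)->(5,4)->EXIT | p3:(2,0)->(3,0)->EXIT | p4:(3,4)->(4,4)
Step 2: p0:(3,2)->(3,1) | p1:(3,2)->(3,1) | p2:escaped | p3:escaped | p4:(4,4)->(5,4)->EXIT
Step 3: p0:(3,1)->(3,0)->EXIT | p1:(3,1)->(3,0)->EXIT | p2:escaped | p3:escaped | p4:escaped
Exit steps: [3, 3, 1, 1, 2]
First to escape: p2 at step 1

Answer: 2 1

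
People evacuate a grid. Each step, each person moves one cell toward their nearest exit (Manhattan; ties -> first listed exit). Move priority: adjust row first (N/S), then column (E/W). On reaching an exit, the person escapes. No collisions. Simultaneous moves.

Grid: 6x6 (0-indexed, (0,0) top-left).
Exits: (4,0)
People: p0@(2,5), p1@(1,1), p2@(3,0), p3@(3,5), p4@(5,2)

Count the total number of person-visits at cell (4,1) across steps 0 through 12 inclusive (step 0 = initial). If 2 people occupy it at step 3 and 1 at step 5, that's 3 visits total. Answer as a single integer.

Step 0: p0@(2,5) p1@(1,1) p2@(3,0) p3@(3,5) p4@(5,2) -> at (4,1): 0 [-], cum=0
Step 1: p0@(3,5) p1@(2,1) p2@ESC p3@(4,5) p4@(4,2) -> at (4,1): 0 [-], cum=0
Step 2: p0@(4,5) p1@(3,1) p2@ESC p3@(4,4) p4@(4,1) -> at (4,1): 1 [p4], cum=1
Step 3: p0@(4,4) p1@(4,1) p2@ESC p3@(4,3) p4@ESC -> at (4,1): 1 [p1], cum=2
Step 4: p0@(4,3) p1@ESC p2@ESC p3@(4,2) p4@ESC -> at (4,1): 0 [-], cum=2
Step 5: p0@(4,2) p1@ESC p2@ESC p3@(4,1) p4@ESC -> at (4,1): 1 [p3], cum=3
Step 6: p0@(4,1) p1@ESC p2@ESC p3@ESC p4@ESC -> at (4,1): 1 [p0], cum=4
Step 7: p0@ESC p1@ESC p2@ESC p3@ESC p4@ESC -> at (4,1): 0 [-], cum=4
Total visits = 4

Answer: 4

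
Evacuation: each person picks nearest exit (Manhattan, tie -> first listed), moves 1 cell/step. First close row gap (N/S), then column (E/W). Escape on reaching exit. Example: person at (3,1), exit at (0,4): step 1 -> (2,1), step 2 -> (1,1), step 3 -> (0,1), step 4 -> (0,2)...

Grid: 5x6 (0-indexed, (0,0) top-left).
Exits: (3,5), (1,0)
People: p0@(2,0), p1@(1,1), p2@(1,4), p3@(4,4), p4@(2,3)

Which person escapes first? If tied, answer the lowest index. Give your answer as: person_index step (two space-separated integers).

Answer: 0 1

Derivation:
Step 1: p0:(2,0)->(1,0)->EXIT | p1:(1,1)->(1,0)->EXIT | p2:(1,4)->(2,4) | p3:(4,4)->(3,4) | p4:(2,3)->(3,3)
Step 2: p0:escaped | p1:escaped | p2:(2,4)->(3,4) | p3:(3,4)->(3,5)->EXIT | p4:(3,3)->(3,4)
Step 3: p0:escaped | p1:escaped | p2:(3,4)->(3,5)->EXIT | p3:escaped | p4:(3,4)->(3,5)->EXIT
Exit steps: [1, 1, 3, 2, 3]
First to escape: p0 at step 1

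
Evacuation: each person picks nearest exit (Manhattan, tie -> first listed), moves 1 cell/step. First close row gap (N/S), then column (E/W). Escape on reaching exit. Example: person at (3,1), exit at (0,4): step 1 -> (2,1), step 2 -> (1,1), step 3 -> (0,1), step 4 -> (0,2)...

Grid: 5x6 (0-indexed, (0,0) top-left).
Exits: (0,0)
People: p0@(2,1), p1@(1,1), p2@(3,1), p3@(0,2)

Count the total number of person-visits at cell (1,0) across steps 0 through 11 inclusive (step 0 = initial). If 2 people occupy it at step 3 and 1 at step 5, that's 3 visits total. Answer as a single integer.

Answer: 0

Derivation:
Step 0: p0@(2,1) p1@(1,1) p2@(3,1) p3@(0,2) -> at (1,0): 0 [-], cum=0
Step 1: p0@(1,1) p1@(0,1) p2@(2,1) p3@(0,1) -> at (1,0): 0 [-], cum=0
Step 2: p0@(0,1) p1@ESC p2@(1,1) p3@ESC -> at (1,0): 0 [-], cum=0
Step 3: p0@ESC p1@ESC p2@(0,1) p3@ESC -> at (1,0): 0 [-], cum=0
Step 4: p0@ESC p1@ESC p2@ESC p3@ESC -> at (1,0): 0 [-], cum=0
Total visits = 0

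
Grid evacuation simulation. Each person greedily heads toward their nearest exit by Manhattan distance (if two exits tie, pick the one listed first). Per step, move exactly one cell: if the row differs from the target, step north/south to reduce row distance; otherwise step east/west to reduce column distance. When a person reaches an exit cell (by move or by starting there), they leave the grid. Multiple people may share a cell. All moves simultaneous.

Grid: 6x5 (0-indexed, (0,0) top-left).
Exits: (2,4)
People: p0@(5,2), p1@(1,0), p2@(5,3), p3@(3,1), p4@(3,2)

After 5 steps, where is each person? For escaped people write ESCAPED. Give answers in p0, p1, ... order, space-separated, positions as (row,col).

Step 1: p0:(5,2)->(4,2) | p1:(1,0)->(2,0) | p2:(5,3)->(4,3) | p3:(3,1)->(2,1) | p4:(3,2)->(2,2)
Step 2: p0:(4,2)->(3,2) | p1:(2,0)->(2,1) | p2:(4,3)->(3,3) | p3:(2,1)->(2,2) | p4:(2,2)->(2,3)
Step 3: p0:(3,2)->(2,2) | p1:(2,1)->(2,2) | p2:(3,3)->(2,3) | p3:(2,2)->(2,3) | p4:(2,3)->(2,4)->EXIT
Step 4: p0:(2,2)->(2,3) | p1:(2,2)->(2,3) | p2:(2,3)->(2,4)->EXIT | p3:(2,3)->(2,4)->EXIT | p4:escaped
Step 5: p0:(2,3)->(2,4)->EXIT | p1:(2,3)->(2,4)->EXIT | p2:escaped | p3:escaped | p4:escaped

ESCAPED ESCAPED ESCAPED ESCAPED ESCAPED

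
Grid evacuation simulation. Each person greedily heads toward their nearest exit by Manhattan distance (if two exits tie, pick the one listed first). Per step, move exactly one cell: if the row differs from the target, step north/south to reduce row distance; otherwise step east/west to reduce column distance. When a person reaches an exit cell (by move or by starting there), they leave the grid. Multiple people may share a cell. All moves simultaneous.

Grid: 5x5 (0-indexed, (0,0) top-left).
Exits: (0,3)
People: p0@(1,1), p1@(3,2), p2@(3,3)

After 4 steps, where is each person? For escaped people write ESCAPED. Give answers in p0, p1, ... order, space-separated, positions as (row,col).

Step 1: p0:(1,1)->(0,1) | p1:(3,2)->(2,2) | p2:(3,3)->(2,3)
Step 2: p0:(0,1)->(0,2) | p1:(2,2)->(1,2) | p2:(2,3)->(1,3)
Step 3: p0:(0,2)->(0,3)->EXIT | p1:(1,2)->(0,2) | p2:(1,3)->(0,3)->EXIT
Step 4: p0:escaped | p1:(0,2)->(0,3)->EXIT | p2:escaped

ESCAPED ESCAPED ESCAPED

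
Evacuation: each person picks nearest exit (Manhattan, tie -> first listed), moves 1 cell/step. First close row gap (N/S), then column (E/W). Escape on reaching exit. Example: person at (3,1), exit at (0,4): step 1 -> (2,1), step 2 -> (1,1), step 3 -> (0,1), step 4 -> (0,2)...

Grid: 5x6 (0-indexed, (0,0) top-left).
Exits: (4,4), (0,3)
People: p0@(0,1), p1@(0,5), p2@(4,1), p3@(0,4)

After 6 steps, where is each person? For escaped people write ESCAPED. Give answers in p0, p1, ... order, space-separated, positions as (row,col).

Step 1: p0:(0,1)->(0,2) | p1:(0,5)->(0,4) | p2:(4,1)->(4,2) | p3:(0,4)->(0,3)->EXIT
Step 2: p0:(0,2)->(0,3)->EXIT | p1:(0,4)->(0,3)->EXIT | p2:(4,2)->(4,3) | p3:escaped
Step 3: p0:escaped | p1:escaped | p2:(4,3)->(4,4)->EXIT | p3:escaped

ESCAPED ESCAPED ESCAPED ESCAPED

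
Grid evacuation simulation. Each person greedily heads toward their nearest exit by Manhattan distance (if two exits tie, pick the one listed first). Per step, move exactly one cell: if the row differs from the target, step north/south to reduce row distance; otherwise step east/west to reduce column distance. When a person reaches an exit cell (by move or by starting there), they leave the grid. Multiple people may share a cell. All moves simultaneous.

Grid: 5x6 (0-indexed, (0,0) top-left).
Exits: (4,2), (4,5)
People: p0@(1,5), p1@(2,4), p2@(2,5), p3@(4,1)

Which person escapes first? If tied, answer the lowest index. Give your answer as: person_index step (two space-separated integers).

Answer: 3 1

Derivation:
Step 1: p0:(1,5)->(2,5) | p1:(2,4)->(3,4) | p2:(2,5)->(3,5) | p3:(4,1)->(4,2)->EXIT
Step 2: p0:(2,5)->(3,5) | p1:(3,4)->(4,4) | p2:(3,5)->(4,5)->EXIT | p3:escaped
Step 3: p0:(3,5)->(4,5)->EXIT | p1:(4,4)->(4,5)->EXIT | p2:escaped | p3:escaped
Exit steps: [3, 3, 2, 1]
First to escape: p3 at step 1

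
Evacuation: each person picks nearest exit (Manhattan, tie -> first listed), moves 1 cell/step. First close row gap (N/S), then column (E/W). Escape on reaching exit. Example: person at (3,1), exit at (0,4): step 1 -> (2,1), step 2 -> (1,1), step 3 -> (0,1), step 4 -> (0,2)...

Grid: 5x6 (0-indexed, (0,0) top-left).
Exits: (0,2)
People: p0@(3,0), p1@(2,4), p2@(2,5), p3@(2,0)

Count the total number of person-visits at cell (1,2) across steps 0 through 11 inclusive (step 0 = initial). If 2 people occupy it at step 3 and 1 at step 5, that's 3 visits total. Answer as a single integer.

Answer: 0

Derivation:
Step 0: p0@(3,0) p1@(2,4) p2@(2,5) p3@(2,0) -> at (1,2): 0 [-], cum=0
Step 1: p0@(2,0) p1@(1,4) p2@(1,5) p3@(1,0) -> at (1,2): 0 [-], cum=0
Step 2: p0@(1,0) p1@(0,4) p2@(0,5) p3@(0,0) -> at (1,2): 0 [-], cum=0
Step 3: p0@(0,0) p1@(0,3) p2@(0,4) p3@(0,1) -> at (1,2): 0 [-], cum=0
Step 4: p0@(0,1) p1@ESC p2@(0,3) p3@ESC -> at (1,2): 0 [-], cum=0
Step 5: p0@ESC p1@ESC p2@ESC p3@ESC -> at (1,2): 0 [-], cum=0
Total visits = 0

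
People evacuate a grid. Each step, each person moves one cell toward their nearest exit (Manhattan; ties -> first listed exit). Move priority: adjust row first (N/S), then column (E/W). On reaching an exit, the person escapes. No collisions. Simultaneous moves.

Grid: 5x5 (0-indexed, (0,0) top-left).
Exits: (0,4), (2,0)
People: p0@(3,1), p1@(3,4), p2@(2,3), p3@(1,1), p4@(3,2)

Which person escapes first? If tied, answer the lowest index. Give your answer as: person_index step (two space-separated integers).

Answer: 0 2

Derivation:
Step 1: p0:(3,1)->(2,1) | p1:(3,4)->(2,4) | p2:(2,3)->(1,3) | p3:(1,1)->(2,1) | p4:(3,2)->(2,2)
Step 2: p0:(2,1)->(2,0)->EXIT | p1:(2,4)->(1,4) | p2:(1,3)->(0,3) | p3:(2,1)->(2,0)->EXIT | p4:(2,2)->(2,1)
Step 3: p0:escaped | p1:(1,4)->(0,4)->EXIT | p2:(0,3)->(0,4)->EXIT | p3:escaped | p4:(2,1)->(2,0)->EXIT
Exit steps: [2, 3, 3, 2, 3]
First to escape: p0 at step 2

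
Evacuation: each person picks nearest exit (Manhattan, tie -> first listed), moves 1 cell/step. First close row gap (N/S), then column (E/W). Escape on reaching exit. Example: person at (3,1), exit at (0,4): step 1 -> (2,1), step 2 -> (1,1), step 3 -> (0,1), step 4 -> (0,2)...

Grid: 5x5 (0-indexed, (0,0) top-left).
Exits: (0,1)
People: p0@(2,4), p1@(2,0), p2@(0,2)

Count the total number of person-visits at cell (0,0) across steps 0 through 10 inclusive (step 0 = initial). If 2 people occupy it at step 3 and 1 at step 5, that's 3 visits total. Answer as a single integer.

Step 0: p0@(2,4) p1@(2,0) p2@(0,2) -> at (0,0): 0 [-], cum=0
Step 1: p0@(1,4) p1@(1,0) p2@ESC -> at (0,0): 0 [-], cum=0
Step 2: p0@(0,4) p1@(0,0) p2@ESC -> at (0,0): 1 [p1], cum=1
Step 3: p0@(0,3) p1@ESC p2@ESC -> at (0,0): 0 [-], cum=1
Step 4: p0@(0,2) p1@ESC p2@ESC -> at (0,0): 0 [-], cum=1
Step 5: p0@ESC p1@ESC p2@ESC -> at (0,0): 0 [-], cum=1
Total visits = 1

Answer: 1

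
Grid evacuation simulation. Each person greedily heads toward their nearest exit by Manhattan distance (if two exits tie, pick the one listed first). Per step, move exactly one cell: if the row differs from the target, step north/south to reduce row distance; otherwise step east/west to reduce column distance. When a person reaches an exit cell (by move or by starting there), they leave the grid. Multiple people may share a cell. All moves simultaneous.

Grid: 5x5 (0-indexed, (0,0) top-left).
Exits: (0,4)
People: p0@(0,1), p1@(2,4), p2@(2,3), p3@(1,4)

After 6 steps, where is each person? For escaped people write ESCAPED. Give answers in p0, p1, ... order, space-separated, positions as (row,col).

Step 1: p0:(0,1)->(0,2) | p1:(2,4)->(1,4) | p2:(2,3)->(1,3) | p3:(1,4)->(0,4)->EXIT
Step 2: p0:(0,2)->(0,3) | p1:(1,4)->(0,4)->EXIT | p2:(1,3)->(0,3) | p3:escaped
Step 3: p0:(0,3)->(0,4)->EXIT | p1:escaped | p2:(0,3)->(0,4)->EXIT | p3:escaped

ESCAPED ESCAPED ESCAPED ESCAPED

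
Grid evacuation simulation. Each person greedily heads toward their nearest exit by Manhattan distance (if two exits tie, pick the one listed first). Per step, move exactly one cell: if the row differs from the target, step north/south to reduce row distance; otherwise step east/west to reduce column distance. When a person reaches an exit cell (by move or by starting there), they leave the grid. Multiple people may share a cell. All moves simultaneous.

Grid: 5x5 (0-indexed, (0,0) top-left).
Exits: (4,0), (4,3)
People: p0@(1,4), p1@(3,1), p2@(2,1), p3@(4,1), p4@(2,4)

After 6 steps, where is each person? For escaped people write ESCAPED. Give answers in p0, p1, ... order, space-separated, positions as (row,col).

Step 1: p0:(1,4)->(2,4) | p1:(3,1)->(4,1) | p2:(2,1)->(3,1) | p3:(4,1)->(4,0)->EXIT | p4:(2,4)->(3,4)
Step 2: p0:(2,4)->(3,4) | p1:(4,1)->(4,0)->EXIT | p2:(3,1)->(4,1) | p3:escaped | p4:(3,4)->(4,4)
Step 3: p0:(3,4)->(4,4) | p1:escaped | p2:(4,1)->(4,0)->EXIT | p3:escaped | p4:(4,4)->(4,3)->EXIT
Step 4: p0:(4,4)->(4,3)->EXIT | p1:escaped | p2:escaped | p3:escaped | p4:escaped

ESCAPED ESCAPED ESCAPED ESCAPED ESCAPED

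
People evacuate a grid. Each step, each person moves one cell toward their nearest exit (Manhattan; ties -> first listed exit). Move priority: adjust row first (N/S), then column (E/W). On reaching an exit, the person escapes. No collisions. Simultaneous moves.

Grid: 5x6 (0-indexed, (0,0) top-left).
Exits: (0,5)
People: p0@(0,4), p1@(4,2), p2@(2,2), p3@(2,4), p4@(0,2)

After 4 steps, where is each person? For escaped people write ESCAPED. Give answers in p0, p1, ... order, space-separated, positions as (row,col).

Step 1: p0:(0,4)->(0,5)->EXIT | p1:(4,2)->(3,2) | p2:(2,2)->(1,2) | p3:(2,4)->(1,4) | p4:(0,2)->(0,3)
Step 2: p0:escaped | p1:(3,2)->(2,2) | p2:(1,2)->(0,2) | p3:(1,4)->(0,4) | p4:(0,3)->(0,4)
Step 3: p0:escaped | p1:(2,2)->(1,2) | p2:(0,2)->(0,3) | p3:(0,4)->(0,5)->EXIT | p4:(0,4)->(0,5)->EXIT
Step 4: p0:escaped | p1:(1,2)->(0,2) | p2:(0,3)->(0,4) | p3:escaped | p4:escaped

ESCAPED (0,2) (0,4) ESCAPED ESCAPED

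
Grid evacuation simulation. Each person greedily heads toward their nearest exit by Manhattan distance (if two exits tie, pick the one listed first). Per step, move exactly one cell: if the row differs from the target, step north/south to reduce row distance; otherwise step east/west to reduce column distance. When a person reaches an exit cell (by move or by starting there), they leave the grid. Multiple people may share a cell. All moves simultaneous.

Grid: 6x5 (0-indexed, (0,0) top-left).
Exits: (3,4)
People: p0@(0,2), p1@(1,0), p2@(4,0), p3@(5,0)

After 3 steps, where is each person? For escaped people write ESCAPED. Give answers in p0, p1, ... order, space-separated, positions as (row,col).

Step 1: p0:(0,2)->(1,2) | p1:(1,0)->(2,0) | p2:(4,0)->(3,0) | p3:(5,0)->(4,0)
Step 2: p0:(1,2)->(2,2) | p1:(2,0)->(3,0) | p2:(3,0)->(3,1) | p3:(4,0)->(3,0)
Step 3: p0:(2,2)->(3,2) | p1:(3,0)->(3,1) | p2:(3,1)->(3,2) | p3:(3,0)->(3,1)

(3,2) (3,1) (3,2) (3,1)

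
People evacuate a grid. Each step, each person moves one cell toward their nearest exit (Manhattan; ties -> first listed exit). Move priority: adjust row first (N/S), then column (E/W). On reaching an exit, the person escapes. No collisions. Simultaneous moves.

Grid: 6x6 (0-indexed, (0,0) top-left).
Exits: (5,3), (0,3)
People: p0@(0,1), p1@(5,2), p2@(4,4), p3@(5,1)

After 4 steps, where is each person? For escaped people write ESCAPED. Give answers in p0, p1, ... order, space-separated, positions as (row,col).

Step 1: p0:(0,1)->(0,2) | p1:(5,2)->(5,3)->EXIT | p2:(4,4)->(5,4) | p3:(5,1)->(5,2)
Step 2: p0:(0,2)->(0,3)->EXIT | p1:escaped | p2:(5,4)->(5,3)->EXIT | p3:(5,2)->(5,3)->EXIT

ESCAPED ESCAPED ESCAPED ESCAPED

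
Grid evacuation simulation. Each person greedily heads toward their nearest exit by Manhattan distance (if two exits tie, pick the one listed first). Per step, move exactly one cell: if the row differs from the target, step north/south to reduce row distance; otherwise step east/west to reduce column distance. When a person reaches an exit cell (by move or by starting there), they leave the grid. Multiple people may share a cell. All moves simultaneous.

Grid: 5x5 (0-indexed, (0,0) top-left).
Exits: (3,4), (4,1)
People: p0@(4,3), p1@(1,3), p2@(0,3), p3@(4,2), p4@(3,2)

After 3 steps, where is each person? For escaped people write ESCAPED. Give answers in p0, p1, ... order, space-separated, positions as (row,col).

Step 1: p0:(4,3)->(3,3) | p1:(1,3)->(2,3) | p2:(0,3)->(1,3) | p3:(4,2)->(4,1)->EXIT | p4:(3,2)->(3,3)
Step 2: p0:(3,3)->(3,4)->EXIT | p1:(2,3)->(3,3) | p2:(1,3)->(2,3) | p3:escaped | p4:(3,3)->(3,4)->EXIT
Step 3: p0:escaped | p1:(3,3)->(3,4)->EXIT | p2:(2,3)->(3,3) | p3:escaped | p4:escaped

ESCAPED ESCAPED (3,3) ESCAPED ESCAPED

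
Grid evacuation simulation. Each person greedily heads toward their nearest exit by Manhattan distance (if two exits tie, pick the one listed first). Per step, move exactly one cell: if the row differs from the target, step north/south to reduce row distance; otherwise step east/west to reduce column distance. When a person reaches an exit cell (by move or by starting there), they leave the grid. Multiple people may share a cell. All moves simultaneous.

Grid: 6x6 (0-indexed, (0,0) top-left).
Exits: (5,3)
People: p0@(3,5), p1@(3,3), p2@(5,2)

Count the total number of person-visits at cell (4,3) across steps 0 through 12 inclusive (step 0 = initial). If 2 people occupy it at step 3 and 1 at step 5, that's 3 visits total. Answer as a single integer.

Answer: 1

Derivation:
Step 0: p0@(3,5) p1@(3,3) p2@(5,2) -> at (4,3): 0 [-], cum=0
Step 1: p0@(4,5) p1@(4,3) p2@ESC -> at (4,3): 1 [p1], cum=1
Step 2: p0@(5,5) p1@ESC p2@ESC -> at (4,3): 0 [-], cum=1
Step 3: p0@(5,4) p1@ESC p2@ESC -> at (4,3): 0 [-], cum=1
Step 4: p0@ESC p1@ESC p2@ESC -> at (4,3): 0 [-], cum=1
Total visits = 1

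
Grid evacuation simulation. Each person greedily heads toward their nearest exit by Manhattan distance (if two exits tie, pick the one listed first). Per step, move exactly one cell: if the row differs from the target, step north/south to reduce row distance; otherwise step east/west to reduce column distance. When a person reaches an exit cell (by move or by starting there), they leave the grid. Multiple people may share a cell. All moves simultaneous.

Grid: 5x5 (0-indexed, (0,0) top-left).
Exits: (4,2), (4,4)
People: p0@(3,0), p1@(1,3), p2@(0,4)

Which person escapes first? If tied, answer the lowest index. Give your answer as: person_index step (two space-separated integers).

Answer: 0 3

Derivation:
Step 1: p0:(3,0)->(4,0) | p1:(1,3)->(2,3) | p2:(0,4)->(1,4)
Step 2: p0:(4,0)->(4,1) | p1:(2,3)->(3,3) | p2:(1,4)->(2,4)
Step 3: p0:(4,1)->(4,2)->EXIT | p1:(3,3)->(4,3) | p2:(2,4)->(3,4)
Step 4: p0:escaped | p1:(4,3)->(4,2)->EXIT | p2:(3,4)->(4,4)->EXIT
Exit steps: [3, 4, 4]
First to escape: p0 at step 3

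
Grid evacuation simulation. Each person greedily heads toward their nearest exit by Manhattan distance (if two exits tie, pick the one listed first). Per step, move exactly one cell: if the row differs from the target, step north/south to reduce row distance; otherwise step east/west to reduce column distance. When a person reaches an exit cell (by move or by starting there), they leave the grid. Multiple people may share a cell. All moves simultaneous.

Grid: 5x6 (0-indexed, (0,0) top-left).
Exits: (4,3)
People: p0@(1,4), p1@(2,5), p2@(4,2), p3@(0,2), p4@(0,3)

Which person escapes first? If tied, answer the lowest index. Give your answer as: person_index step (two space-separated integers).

Answer: 2 1

Derivation:
Step 1: p0:(1,4)->(2,4) | p1:(2,5)->(3,5) | p2:(4,2)->(4,3)->EXIT | p3:(0,2)->(1,2) | p4:(0,3)->(1,3)
Step 2: p0:(2,4)->(3,4) | p1:(3,5)->(4,5) | p2:escaped | p3:(1,2)->(2,2) | p4:(1,3)->(2,3)
Step 3: p0:(3,4)->(4,4) | p1:(4,5)->(4,4) | p2:escaped | p3:(2,2)->(3,2) | p4:(2,3)->(3,3)
Step 4: p0:(4,4)->(4,3)->EXIT | p1:(4,4)->(4,3)->EXIT | p2:escaped | p3:(3,2)->(4,2) | p4:(3,3)->(4,3)->EXIT
Step 5: p0:escaped | p1:escaped | p2:escaped | p3:(4,2)->(4,3)->EXIT | p4:escaped
Exit steps: [4, 4, 1, 5, 4]
First to escape: p2 at step 1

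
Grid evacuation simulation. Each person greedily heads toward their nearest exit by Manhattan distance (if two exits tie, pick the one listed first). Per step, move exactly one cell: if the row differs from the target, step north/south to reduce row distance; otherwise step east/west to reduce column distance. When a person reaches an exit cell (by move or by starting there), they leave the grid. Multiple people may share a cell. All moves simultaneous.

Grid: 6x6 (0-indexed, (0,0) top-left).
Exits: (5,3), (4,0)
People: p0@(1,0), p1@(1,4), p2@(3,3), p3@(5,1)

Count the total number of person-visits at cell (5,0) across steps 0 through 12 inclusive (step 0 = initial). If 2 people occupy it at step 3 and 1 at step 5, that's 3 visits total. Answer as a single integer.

Answer: 0

Derivation:
Step 0: p0@(1,0) p1@(1,4) p2@(3,3) p3@(5,1) -> at (5,0): 0 [-], cum=0
Step 1: p0@(2,0) p1@(2,4) p2@(4,3) p3@(5,2) -> at (5,0): 0 [-], cum=0
Step 2: p0@(3,0) p1@(3,4) p2@ESC p3@ESC -> at (5,0): 0 [-], cum=0
Step 3: p0@ESC p1@(4,4) p2@ESC p3@ESC -> at (5,0): 0 [-], cum=0
Step 4: p0@ESC p1@(5,4) p2@ESC p3@ESC -> at (5,0): 0 [-], cum=0
Step 5: p0@ESC p1@ESC p2@ESC p3@ESC -> at (5,0): 0 [-], cum=0
Total visits = 0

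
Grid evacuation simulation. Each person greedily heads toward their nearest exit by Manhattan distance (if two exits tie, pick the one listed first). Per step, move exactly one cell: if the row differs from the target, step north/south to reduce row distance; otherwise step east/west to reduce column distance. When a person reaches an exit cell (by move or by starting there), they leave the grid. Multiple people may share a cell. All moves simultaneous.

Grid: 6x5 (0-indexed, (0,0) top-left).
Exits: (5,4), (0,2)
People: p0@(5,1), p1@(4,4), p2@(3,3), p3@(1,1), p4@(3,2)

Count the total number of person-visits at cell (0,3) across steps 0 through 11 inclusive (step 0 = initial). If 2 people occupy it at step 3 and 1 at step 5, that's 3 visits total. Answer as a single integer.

Step 0: p0@(5,1) p1@(4,4) p2@(3,3) p3@(1,1) p4@(3,2) -> at (0,3): 0 [-], cum=0
Step 1: p0@(5,2) p1@ESC p2@(4,3) p3@(0,1) p4@(2,2) -> at (0,3): 0 [-], cum=0
Step 2: p0@(5,3) p1@ESC p2@(5,3) p3@ESC p4@(1,2) -> at (0,3): 0 [-], cum=0
Step 3: p0@ESC p1@ESC p2@ESC p3@ESC p4@ESC -> at (0,3): 0 [-], cum=0
Total visits = 0

Answer: 0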